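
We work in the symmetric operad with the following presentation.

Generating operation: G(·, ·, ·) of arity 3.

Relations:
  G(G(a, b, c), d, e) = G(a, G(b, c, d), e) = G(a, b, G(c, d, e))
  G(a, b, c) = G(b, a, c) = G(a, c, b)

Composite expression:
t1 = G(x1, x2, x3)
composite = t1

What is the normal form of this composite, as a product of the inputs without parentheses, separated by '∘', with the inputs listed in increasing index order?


With G associative and commutative, the x-input set is all that matters.
G(x1, x2, x3) reduces to x1 ∘ x2 ∘ x3
rearranged into index order: x1 ∘ x2 ∘ x3

x1 ∘ x2 ∘ x3


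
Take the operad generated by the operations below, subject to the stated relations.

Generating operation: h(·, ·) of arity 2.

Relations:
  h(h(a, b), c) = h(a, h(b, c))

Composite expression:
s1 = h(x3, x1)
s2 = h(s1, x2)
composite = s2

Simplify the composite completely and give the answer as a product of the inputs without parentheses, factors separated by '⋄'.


x3 ⋄ x1 ⋄ x2

Every regrouping of h is equal, so read the x-inputs in written order.
h(x3, x1) reduces to x3 ⋄ x1
h(h(x3, x1), x2) reduces to x3 ⋄ x1 ⋄ x2


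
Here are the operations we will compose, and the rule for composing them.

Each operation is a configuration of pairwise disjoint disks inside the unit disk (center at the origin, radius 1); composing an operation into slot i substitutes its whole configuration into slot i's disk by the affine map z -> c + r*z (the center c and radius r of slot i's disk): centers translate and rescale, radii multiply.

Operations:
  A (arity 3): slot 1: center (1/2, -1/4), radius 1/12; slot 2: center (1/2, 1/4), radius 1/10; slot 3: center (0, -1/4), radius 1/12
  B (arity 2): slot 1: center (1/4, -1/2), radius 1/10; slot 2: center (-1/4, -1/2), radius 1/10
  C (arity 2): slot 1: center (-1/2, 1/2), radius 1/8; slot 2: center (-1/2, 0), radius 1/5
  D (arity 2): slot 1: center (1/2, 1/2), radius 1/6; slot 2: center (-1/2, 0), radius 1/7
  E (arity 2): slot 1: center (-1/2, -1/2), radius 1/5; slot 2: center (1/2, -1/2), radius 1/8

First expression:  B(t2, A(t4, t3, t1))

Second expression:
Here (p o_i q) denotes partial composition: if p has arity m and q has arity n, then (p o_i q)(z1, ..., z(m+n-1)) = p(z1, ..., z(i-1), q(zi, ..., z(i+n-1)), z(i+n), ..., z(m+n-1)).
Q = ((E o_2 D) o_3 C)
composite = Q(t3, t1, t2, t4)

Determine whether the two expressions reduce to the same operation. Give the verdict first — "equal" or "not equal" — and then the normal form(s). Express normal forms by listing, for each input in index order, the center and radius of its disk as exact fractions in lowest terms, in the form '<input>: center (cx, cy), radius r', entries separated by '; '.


not equal; the first gives t1: center (-1/4, -21/40), radius 1/120; t2: center (1/4, -1/2), radius 1/10; t3: center (-1/5, -19/40), radius 1/100; t4: center (-1/5, -21/40), radius 1/120 and the second t1: center (9/16, -7/16), radius 1/48; t2: center (3/7, -55/112), radius 1/448; t3: center (-1/2, -1/2), radius 1/5; t4: center (3/7, -1/2), radius 1/280

In normal form, the first expression is t1: center (-1/4, -21/40), radius 1/120; t2: center (1/4, -1/2), radius 1/10; t3: center (-1/5, -19/40), radius 1/100; t4: center (-1/5, -21/40), radius 1/120
In normal form, the second expression is t1: center (9/16, -7/16), radius 1/48; t2: center (3/7, -55/112), radius 1/448; t3: center (-1/2, -1/2), radius 1/5; t4: center (3/7, -1/2), radius 1/280
They disagree, so not equal.


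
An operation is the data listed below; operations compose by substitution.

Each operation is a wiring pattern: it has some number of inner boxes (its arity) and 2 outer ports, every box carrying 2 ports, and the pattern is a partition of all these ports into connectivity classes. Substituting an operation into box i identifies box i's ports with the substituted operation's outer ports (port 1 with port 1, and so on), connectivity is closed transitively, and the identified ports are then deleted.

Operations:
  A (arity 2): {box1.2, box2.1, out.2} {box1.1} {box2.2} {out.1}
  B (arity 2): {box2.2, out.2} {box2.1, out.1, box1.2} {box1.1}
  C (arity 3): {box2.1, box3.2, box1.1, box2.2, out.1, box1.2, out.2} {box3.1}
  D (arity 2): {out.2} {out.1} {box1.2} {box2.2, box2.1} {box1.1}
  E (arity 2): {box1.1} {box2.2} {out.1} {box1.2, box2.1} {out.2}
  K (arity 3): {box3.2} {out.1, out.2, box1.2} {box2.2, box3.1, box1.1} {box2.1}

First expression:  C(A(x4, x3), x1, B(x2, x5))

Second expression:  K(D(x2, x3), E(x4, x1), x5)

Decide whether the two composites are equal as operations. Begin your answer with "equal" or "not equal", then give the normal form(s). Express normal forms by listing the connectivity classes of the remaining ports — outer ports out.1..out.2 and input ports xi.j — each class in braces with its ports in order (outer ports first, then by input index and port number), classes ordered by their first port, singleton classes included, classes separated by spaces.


not equal: they reduce to {out.1, out.2, x1.1, x1.2, x3.1, x4.2, x5.2} {x2.1} {x2.2, x5.1} {x3.2} {x4.1} and {out.1, out.2} {x1.1, x4.2} {x1.2} {x2.1} {x2.2} {x3.1, x3.2} {x4.1} {x5.1} {x5.2}

The first expression reduces to {out.1, out.2, x1.1, x1.2, x3.1, x4.2, x5.2} {x2.1} {x2.2, x5.1} {x3.2} {x4.1}
The second expression reduces to {out.1, out.2} {x1.1, x4.2} {x1.2} {x2.1} {x2.2} {x3.1, x3.2} {x4.1} {x5.1} {x5.2}
They disagree, so not equal.


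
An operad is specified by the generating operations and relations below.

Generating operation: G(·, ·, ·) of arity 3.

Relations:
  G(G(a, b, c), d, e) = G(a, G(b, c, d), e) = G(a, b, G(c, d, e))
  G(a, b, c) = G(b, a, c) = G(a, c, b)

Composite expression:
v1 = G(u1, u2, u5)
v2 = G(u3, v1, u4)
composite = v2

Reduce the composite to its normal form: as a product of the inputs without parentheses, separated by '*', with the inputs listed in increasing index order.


u1 * u2 * u3 * u4 * u5

Shape and order are irrelevant to G; the u-input set decides.
G(u1, u2, u5) unparenthesizes to u1 * u2 * u5
G(u3, G(u1, u2, u5), u4) unparenthesizes to u3 * u1 * u2 * u5 * u4
putting the inputs in ascending order: u1 * u2 * u3 * u4 * u5


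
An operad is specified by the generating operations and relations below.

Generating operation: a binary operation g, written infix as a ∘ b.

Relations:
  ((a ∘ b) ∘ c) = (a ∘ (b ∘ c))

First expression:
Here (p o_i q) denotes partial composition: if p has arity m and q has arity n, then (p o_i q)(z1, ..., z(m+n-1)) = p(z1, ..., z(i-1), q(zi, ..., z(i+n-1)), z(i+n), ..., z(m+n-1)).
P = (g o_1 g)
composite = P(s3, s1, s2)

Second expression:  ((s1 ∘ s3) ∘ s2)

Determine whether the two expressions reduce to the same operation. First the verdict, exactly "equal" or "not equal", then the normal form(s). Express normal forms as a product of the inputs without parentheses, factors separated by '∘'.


not equal — first s3 ∘ s1 ∘ s2, second s1 ∘ s3 ∘ s2

The first composite normalizes to s3 ∘ s1 ∘ s2
The second composite normalizes to s1 ∘ s3 ∘ s2
They disagree, so not equal.


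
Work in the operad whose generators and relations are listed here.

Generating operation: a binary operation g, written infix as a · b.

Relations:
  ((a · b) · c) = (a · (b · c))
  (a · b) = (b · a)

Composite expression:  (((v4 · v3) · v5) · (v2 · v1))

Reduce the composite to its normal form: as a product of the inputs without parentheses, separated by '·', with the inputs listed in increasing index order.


v1 · v2 · v3 · v4 · v5

With g associative and commutative, the v-input set is all that matters.
(v4 · v3) collapses to v4 · v3
((v4 · v3) · v5) collapses to v4 · v3 · v5
(v2 · v1) collapses to v2 · v1
(((v4 · v3) · v5) · (v2 · v1)) collapses to v4 · v3 · v5 · v2 · v1
rearranged into index order: v1 · v2 · v3 · v4 · v5


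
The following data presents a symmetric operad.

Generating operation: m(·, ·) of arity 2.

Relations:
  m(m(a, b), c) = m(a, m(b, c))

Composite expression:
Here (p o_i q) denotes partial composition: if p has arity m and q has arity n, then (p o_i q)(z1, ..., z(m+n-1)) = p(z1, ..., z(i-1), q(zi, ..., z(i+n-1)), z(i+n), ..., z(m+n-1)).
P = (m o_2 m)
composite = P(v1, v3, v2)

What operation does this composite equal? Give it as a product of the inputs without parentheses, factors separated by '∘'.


The m-tree's shape is irrelevant; the v-reading-order decides.
m(v3, v2) spells out as v3 ∘ v2
m(v1, m(v3, v2)) spells out as v1 ∘ v3 ∘ v2

v1 ∘ v3 ∘ v2


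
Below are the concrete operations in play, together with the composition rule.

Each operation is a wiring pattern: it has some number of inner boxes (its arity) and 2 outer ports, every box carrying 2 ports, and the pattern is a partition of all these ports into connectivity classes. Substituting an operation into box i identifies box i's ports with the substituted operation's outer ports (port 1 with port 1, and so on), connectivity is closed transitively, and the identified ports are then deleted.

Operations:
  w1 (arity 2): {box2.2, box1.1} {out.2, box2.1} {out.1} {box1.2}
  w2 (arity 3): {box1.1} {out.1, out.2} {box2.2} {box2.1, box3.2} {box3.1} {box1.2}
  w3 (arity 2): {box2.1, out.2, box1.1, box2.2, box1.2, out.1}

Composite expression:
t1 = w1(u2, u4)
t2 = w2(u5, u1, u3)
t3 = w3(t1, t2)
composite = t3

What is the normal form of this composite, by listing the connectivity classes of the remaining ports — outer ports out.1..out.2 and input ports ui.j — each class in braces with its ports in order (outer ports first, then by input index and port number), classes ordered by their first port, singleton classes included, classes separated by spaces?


After gluing at w3, chains via deleted ports link the u-ports.
w1 over (u2, u4) gives {out.1} {out.2, u4.1} {u2.1, u4.2} {u2.2}, out.j being that stage's outer ports
w2 over (u5, u1, u3) gives {out.1, out.2} {u1.1, u3.2} {u1.2} {u3.1} {u5.1} {u5.2}, out.j being that stage's outer ports
w3 over (u2, u4, u5, u1, u3) gives {out.1, out.2, u4.1} {u1.1, u3.2} {u1.2} {u2.1, u4.2} {u2.2} {u3.1} {u5.1} {u5.2}, out.j being that stage's outer ports

{out.1, out.2, u4.1} {u1.1, u3.2} {u1.2} {u2.1, u4.2} {u2.2} {u3.1} {u5.1} {u5.2}


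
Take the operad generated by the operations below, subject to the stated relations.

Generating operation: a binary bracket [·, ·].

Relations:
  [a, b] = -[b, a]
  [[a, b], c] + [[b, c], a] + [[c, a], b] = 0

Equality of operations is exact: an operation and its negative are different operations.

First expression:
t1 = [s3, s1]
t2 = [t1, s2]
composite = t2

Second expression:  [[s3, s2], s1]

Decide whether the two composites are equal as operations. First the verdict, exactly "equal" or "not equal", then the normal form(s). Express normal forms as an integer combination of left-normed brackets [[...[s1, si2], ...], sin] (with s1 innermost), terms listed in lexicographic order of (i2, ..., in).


not equal; the first gives -[[s1, s3], s2] and the second [[s1, s2], s3] - [[s1, s3], s2]


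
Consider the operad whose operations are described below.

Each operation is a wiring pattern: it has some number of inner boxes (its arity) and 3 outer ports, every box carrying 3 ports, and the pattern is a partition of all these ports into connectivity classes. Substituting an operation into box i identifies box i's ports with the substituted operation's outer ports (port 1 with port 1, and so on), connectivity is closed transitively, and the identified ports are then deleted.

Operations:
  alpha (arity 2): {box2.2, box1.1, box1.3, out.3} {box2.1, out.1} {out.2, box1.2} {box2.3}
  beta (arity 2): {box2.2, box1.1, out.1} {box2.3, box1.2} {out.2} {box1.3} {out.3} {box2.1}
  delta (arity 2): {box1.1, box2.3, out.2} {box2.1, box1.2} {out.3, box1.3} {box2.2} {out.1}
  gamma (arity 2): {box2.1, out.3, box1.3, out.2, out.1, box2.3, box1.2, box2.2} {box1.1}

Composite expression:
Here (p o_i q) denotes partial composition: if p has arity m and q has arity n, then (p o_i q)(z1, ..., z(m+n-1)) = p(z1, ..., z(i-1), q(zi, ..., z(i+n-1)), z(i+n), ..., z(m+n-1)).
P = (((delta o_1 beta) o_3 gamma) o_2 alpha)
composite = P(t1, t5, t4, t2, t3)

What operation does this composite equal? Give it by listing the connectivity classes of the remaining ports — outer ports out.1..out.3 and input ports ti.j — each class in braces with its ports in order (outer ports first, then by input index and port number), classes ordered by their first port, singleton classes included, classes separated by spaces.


{out.1} {out.2, t1.1, t2.2, t2.3, t3.1, t3.2, t3.3, t5.2} {out.3} {t1.2, t4.2, t5.1, t5.3} {t1.3} {t2.1} {t4.1} {t4.3}

Treat the ports identified at delta as solder joints: merge, then drop.
after alpha, the pattern on (t5, t4) reads {out.1, t4.1} {out.2, t5.2} {out.3, t4.2, t5.1, t5.3} {t4.3} (out.j = its outer ports)
after beta, the pattern on (t1, t5, t4) reads {out.1, t1.1, t5.2} {out.2} {out.3} {t1.2, t4.2, t5.1, t5.3} {t1.3} {t4.1} {t4.3} (out.j = its outer ports)
after gamma, the pattern on (t2, t3) reads {out.1, out.2, out.3, t2.2, t2.3, t3.1, t3.2, t3.3} {t2.1} (out.j = its outer ports)
after delta, the pattern on (t1, t5, t4, t2, t3) reads {out.1} {out.2, t1.1, t2.2, t2.3, t3.1, t3.2, t3.3, t5.2} {out.3} {t1.2, t4.2, t5.1, t5.3} {t1.3} {t2.1} {t4.1} {t4.3} (out.j = its outer ports)


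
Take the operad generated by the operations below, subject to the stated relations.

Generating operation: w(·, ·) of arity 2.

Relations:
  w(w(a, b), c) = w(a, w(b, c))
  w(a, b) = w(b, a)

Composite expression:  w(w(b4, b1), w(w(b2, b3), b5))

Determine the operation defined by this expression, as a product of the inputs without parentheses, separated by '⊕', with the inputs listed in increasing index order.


Any arrangement under w is one operation, so sort the b-inputs.
w(b4, b1) spells out as b4 ⊕ b1
w(b2, b3) spells out as b2 ⊕ b3
w(w(b2, b3), b5) spells out as b2 ⊕ b3 ⊕ b5
w(w(b4, b1), w(w(b2, b3), b5)) spells out as b4 ⊕ b1 ⊕ b2 ⊕ b3 ⊕ b5
sorting the factors by input index: b1 ⊕ b2 ⊕ b3 ⊕ b4 ⊕ b5

b1 ⊕ b2 ⊕ b3 ⊕ b4 ⊕ b5


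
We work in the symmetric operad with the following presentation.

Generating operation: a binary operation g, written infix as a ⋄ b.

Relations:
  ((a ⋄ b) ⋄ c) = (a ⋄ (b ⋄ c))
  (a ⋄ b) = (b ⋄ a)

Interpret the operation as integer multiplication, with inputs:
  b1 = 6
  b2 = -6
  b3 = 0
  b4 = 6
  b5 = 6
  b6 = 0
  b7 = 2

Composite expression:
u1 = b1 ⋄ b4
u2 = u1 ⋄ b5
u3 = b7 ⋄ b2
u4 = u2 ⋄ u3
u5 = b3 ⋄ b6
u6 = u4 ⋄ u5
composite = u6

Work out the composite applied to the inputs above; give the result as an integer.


(b1 ⋄ b4) = 36
((b1 ⋄ b4) ⋄ b5) = 216
(b7 ⋄ b2) = -12
(((b1 ⋄ b4) ⋄ b5) ⋄ (b7 ⋄ b2)) = -2592
(b3 ⋄ b6) = 0
((((b1 ⋄ b4) ⋄ b5) ⋄ (b7 ⋄ b2)) ⋄ (b3 ⋄ b6)) = 0

0


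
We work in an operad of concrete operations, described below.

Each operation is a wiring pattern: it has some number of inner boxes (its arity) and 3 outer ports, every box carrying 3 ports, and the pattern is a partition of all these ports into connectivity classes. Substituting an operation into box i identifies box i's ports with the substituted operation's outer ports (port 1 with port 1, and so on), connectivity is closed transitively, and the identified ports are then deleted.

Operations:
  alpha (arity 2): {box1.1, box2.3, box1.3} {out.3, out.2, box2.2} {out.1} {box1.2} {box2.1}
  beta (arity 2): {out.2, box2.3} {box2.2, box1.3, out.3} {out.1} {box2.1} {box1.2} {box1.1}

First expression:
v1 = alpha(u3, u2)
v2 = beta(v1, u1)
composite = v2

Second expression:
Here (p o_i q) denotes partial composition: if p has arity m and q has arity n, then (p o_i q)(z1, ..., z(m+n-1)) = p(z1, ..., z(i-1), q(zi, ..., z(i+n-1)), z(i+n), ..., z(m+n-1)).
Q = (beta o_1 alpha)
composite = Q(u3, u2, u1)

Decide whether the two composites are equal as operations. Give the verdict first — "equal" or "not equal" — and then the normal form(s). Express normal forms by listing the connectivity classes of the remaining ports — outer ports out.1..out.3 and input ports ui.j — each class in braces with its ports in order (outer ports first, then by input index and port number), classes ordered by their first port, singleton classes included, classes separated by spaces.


The first expression reduces to {out.1} {out.2, u1.3} {out.3, u1.2, u2.2} {u1.1} {u2.1} {u2.3, u3.1, u3.3} {u3.2}
The second expression reduces to {out.1} {out.2, u1.3} {out.3, u1.2, u2.2} {u1.1} {u2.1} {u2.3, u3.1, u3.3} {u3.2}
The forms coincide; equal.

equal; both compose to {out.1} {out.2, u1.3} {out.3, u1.2, u2.2} {u1.1} {u2.1} {u2.3, u3.1, u3.3} {u3.2}


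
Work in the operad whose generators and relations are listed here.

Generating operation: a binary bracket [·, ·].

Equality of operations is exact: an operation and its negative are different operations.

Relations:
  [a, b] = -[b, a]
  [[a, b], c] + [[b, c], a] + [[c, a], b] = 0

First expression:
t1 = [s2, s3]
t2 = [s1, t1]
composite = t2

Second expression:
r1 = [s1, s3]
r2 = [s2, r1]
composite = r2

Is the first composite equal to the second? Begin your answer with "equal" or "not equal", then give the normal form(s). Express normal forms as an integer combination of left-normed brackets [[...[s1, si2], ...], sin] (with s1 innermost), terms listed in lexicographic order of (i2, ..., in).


The first expression reduces to [[s1, s2], s3] - [[s1, s3], s2]
The second expression reduces to -[[s1, s3], s2]
The normal forms differ: not equal.

not equal; first: [[s1, s2], s3] - [[s1, s3], s2]; second: -[[s1, s3], s2]


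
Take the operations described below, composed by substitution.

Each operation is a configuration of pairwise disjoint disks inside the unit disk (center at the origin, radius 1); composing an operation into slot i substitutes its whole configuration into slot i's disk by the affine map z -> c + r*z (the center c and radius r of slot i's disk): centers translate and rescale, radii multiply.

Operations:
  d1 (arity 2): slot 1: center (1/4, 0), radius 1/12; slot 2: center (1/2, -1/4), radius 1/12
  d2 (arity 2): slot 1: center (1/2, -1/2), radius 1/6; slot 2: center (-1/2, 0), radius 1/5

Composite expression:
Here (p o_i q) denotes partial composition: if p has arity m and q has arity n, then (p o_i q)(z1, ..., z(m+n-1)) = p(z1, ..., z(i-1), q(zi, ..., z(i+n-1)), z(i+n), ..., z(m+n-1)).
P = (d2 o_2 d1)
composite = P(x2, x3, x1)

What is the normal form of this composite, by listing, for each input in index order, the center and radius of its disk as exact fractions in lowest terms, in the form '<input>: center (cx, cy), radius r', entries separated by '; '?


x1: center (-2/5, -1/20), radius 1/60; x2: center (1/2, -1/2), radius 1/6; x3: center (-9/20, 0), radius 1/60

Affine substitution under d2: radii multiply and x-centers shift.
for x2, the 1-step affine chain lands on center (1/2, -1/2), radius 1/6
for x3, the 2-step affine chain lands on center (-9/20, 0), radius 1/60
for x1, the 2-step affine chain lands on center (-2/5, -1/20), radius 1/60


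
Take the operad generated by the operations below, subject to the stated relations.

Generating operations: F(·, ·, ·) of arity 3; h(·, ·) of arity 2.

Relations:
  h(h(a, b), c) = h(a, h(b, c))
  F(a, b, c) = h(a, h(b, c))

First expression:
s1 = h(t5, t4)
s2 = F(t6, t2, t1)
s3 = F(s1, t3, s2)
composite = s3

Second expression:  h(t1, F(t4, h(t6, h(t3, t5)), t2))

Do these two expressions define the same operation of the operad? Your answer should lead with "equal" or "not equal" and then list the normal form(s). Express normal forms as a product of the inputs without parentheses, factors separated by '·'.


not equal: they reduce to t5 · t4 · t3 · t6 · t2 · t1 and t1 · t4 · t6 · t3 · t5 · t2

The first expression, normalized: t5 · t4 · t3 · t6 · t2 · t1
The second expression, normalized: t1 · t4 · t6 · t3 · t5 · t2
Distinct normal forms: not equal.


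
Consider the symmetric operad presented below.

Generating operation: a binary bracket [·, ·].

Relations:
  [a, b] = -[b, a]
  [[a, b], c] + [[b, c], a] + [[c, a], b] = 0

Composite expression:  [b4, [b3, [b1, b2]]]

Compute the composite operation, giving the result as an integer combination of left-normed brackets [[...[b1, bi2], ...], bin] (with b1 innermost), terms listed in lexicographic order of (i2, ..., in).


[[[b1, b2], b3], b4]


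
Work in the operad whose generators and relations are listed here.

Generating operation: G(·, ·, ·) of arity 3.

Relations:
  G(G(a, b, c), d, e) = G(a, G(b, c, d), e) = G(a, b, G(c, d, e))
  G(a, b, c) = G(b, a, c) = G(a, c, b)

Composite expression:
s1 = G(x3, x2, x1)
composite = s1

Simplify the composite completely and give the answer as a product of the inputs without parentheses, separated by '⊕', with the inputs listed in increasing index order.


With G associative and commutative, the x-input set is all that matters.
G(x3, x2, x1) collapses to x3 ⊕ x2 ⊕ x1
rearranged into index order: x1 ⊕ x2 ⊕ x3

x1 ⊕ x2 ⊕ x3


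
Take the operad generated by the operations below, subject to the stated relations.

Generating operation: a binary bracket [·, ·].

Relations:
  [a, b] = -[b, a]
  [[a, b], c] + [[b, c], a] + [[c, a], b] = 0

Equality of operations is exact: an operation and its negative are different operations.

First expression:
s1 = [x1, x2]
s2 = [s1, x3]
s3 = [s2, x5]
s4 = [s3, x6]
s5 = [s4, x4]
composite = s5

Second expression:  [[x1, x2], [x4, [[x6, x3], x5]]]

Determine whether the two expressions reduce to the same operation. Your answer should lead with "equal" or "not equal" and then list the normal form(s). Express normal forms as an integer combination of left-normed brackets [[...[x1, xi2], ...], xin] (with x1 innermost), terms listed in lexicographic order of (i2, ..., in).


not equal; the first gives [[[[[x1, x2], x3], x5], x6], x4] and the second [[[[[x1, x2], x3], x6], x5], x4] - [[[[[x1, x2], x4], x3], x6], x5] + [[[[[x1, x2], x4], x5], x3], x6] - [[[[[x1, x2], x4], x5], x6], x3] + [[[[[x1, x2], x4], x6], x3], x5] - [[[[[x1, x2], x5], x3], x6], x4] + [[[[[x1, x2], x5], x6], x3], x4] - [[[[[x1, x2], x6], x3], x5], x4]


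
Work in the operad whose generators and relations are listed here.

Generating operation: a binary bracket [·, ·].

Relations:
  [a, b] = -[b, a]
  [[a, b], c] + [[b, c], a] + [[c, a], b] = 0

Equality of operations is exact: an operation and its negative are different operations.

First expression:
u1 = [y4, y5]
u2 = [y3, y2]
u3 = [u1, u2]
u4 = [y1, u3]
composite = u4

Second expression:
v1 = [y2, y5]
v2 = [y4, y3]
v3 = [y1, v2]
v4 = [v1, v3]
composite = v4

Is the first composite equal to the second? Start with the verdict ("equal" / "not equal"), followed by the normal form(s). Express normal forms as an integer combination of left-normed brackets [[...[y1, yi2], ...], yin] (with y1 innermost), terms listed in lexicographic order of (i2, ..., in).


The first composite normalizes to [[[[y1, y2], y3], y4], y5] - [[[[y1, y2], y3], y5], y4] - [[[[y1, y3], y2], y4], y5] + [[[[y1, y3], y2], y5], y4] - [[[[y1, y4], y5], y2], y3] + [[[[y1, y4], y5], y3], y2] + [[[[y1, y5], y4], y2], y3] - [[[[y1, y5], y4], y3], y2]
The second composite normalizes to [[[[y1, y3], y4], y2], y5] - [[[[y1, y3], y4], y5], y2] - [[[[y1, y4], y3], y2], y5] + [[[[y1, y4], y3], y5], y2]
The forms do not match — not equal.

not equal — first [[[[y1, y2], y3], y4], y5] - [[[[y1, y2], y3], y5], y4] - [[[[y1, y3], y2], y4], y5] + [[[[y1, y3], y2], y5], y4] - [[[[y1, y4], y5], y2], y3] + [[[[y1, y4], y5], y3], y2] + [[[[y1, y5], y4], y2], y3] - [[[[y1, y5], y4], y3], y2], second [[[[y1, y3], y4], y2], y5] - [[[[y1, y3], y4], y5], y2] - [[[[y1, y4], y3], y2], y5] + [[[[y1, y4], y3], y5], y2]


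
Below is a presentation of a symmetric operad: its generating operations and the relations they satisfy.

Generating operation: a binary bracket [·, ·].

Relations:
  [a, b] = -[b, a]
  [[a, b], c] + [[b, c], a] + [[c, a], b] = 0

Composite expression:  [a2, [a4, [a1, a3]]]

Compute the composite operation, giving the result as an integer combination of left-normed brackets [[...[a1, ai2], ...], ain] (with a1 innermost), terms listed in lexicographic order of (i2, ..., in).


[[[a1, a3], a4], a2]

Skip Jacobi rewriting: expand, keep a1-initial words, read off terms.
Composite bracket: [a2, [a4, [a1, a3]]]
Full expansion: 8 signed words from ab - ba (2^3 = 8).
Keep just the words that open with a1:
  the word a1a3a4a2 carries sign +1 and contributes +[[[a1, a3], a4], a2]


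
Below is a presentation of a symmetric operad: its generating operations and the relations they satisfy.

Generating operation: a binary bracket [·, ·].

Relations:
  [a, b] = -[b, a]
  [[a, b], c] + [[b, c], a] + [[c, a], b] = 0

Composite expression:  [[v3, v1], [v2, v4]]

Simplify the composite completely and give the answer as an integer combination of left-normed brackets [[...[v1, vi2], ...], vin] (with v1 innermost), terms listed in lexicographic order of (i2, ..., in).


Antisymmetry and Jacobi reduce to v1-anchored left-normed brackets.
Composite bracket: [[v3, v1], [v2, v4]]
Applying ab - ba throughout gives 8 signed words (2^3 = 8).
Coefficients come from the v1-initial words:
  v1v3v2v4 (sign -1) contributes -[[[v1, v3], v2], v4]
  v1v3v4v2 (sign +1) contributes +[[[v1, v3], v4], v2]

-[[[v1, v3], v2], v4] + [[[v1, v3], v4], v2]


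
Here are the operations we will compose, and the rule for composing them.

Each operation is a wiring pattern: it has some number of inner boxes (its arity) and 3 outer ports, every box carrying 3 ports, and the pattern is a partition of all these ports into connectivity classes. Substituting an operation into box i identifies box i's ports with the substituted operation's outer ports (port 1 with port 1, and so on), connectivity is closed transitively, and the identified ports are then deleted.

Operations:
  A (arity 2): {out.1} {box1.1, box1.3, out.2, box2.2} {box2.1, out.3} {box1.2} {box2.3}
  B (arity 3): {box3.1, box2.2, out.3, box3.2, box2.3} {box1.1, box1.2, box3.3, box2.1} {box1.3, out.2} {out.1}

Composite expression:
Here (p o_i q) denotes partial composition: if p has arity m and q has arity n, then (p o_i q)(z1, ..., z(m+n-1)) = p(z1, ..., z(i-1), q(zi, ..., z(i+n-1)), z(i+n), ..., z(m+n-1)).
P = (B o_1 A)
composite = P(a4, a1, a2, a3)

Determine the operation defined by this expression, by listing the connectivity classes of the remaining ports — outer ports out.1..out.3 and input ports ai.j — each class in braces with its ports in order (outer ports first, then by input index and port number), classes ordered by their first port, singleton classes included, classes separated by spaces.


{out.1} {out.2, a1.1} {out.3, a2.2, a2.3, a3.1, a3.2} {a1.2, a2.1, a3.3, a4.1, a4.3} {a1.3} {a4.2}

Treat the ports identified at B as solder joints: merge, then drop.
after A, the pattern on (a4, a1) reads {out.1} {out.2, a1.2, a4.1, a4.3} {out.3, a1.1} {a1.3} {a4.2} (out.j = its outer ports)
after B, the pattern on (a4, a1, a2, a3) reads {out.1} {out.2, a1.1} {out.3, a2.2, a2.3, a3.1, a3.2} {a1.2, a2.1, a3.3, a4.1, a4.3} {a1.3} {a4.2} (out.j = its outer ports)


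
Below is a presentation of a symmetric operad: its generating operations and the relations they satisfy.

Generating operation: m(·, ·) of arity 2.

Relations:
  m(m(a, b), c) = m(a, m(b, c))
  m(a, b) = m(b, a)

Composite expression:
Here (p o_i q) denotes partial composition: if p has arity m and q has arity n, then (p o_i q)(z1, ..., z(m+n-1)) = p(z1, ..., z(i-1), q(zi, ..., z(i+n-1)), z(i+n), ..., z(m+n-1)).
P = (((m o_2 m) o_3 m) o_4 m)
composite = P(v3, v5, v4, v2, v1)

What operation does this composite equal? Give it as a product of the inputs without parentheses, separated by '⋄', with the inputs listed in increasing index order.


v1 ⋄ v2 ⋄ v3 ⋄ v4 ⋄ v5

With m associative and commutative, the v-input set is all that matters.
m(v2, v1) unparenthesizes to v2 ⋄ v1
m(v4, m(v2, v1)) unparenthesizes to v4 ⋄ v2 ⋄ v1
m(v5, m(v4, m(v2, v1))) unparenthesizes to v5 ⋄ v4 ⋄ v2 ⋄ v1
m(v3, m(v5, m(v4, m(v2, v1)))) unparenthesizes to v3 ⋄ v5 ⋄ v4 ⋄ v2 ⋄ v1
commutativity sorts the factors: v1 ⋄ v2 ⋄ v3 ⋄ v4 ⋄ v5


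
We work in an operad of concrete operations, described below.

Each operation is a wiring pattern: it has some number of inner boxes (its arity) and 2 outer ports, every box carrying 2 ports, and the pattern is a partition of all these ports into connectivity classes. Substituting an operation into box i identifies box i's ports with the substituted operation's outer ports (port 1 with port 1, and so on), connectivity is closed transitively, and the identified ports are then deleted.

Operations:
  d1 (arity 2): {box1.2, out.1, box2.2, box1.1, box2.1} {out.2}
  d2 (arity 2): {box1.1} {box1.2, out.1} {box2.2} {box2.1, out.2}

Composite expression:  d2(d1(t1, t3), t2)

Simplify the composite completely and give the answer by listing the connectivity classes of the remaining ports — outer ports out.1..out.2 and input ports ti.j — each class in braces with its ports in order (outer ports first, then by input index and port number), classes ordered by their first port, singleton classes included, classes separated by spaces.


{out.1} {out.2, t2.1} {t1.1, t1.2, t3.1, t3.2} {t2.2}

After gluing at d2, chains via deleted ports link the t-ports.
the subtree at d1 composes to {out.1, t1.1, t1.2, t3.1, t3.2} {out.2} on (t1, t3); out.j = own outer ports
the subtree at d2 composes to {out.1} {out.2, t2.1} {t1.1, t1.2, t3.1, t3.2} {t2.2} on (t1, t3, t2); out.j = own outer ports


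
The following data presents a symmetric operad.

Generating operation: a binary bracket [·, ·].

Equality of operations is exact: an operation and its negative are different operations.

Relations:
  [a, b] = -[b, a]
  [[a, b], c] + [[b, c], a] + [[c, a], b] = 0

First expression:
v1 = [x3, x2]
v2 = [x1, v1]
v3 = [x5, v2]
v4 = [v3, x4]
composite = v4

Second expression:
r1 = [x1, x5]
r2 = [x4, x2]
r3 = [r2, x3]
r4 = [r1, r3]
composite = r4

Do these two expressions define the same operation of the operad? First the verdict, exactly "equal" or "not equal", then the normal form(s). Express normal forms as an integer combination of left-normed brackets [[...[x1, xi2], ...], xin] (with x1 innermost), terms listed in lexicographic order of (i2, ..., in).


not equal; the first gives [[[[x1, x2], x3], x5], x4] - [[[[x1, x3], x2], x5], x4] and the second -[[[[x1, x5], x2], x4], x3] + [[[[x1, x5], x3], x2], x4] - [[[[x1, x5], x3], x4], x2] + [[[[x1, x5], x4], x2], x3]

Reducing the first expression gives [[[[x1, x2], x3], x5], x4] - [[[[x1, x3], x2], x5], x4]
Reducing the second expression gives -[[[[x1, x5], x2], x4], x3] + [[[[x1, x5], x3], x2], x4] - [[[[x1, x5], x3], x4], x2] + [[[[x1, x5], x4], x2], x3]
No match — not equal.


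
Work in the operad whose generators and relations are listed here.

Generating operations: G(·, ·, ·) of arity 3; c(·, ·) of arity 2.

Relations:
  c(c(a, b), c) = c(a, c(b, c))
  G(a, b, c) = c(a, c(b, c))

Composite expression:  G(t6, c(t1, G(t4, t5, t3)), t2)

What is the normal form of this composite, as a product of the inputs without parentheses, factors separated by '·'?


t6 · t1 · t4 · t5 · t3 · t2

Under associativity of G, the answer is the t's in reading order.
G(t4, t5, t3) collapses to t4 · t5 · t3
c(t1, G(t4, t5, t3)) collapses to t1 · t4 · t5 · t3
G(t6, c(t1, G(t4, t5, t3)), t2) collapses to t6 · t1 · t4 · t5 · t3 · t2


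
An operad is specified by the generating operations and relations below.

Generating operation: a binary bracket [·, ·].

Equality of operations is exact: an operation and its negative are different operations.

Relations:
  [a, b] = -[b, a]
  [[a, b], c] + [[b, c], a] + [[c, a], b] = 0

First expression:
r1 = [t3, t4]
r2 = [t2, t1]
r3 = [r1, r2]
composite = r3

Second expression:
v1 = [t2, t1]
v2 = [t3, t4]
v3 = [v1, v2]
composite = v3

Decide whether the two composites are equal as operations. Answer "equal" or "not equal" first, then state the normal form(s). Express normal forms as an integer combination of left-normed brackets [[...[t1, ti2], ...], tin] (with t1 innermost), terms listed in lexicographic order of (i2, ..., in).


The first expression reduces to [[[t1, t2], t3], t4] - [[[t1, t2], t4], t3]
The second expression reduces to -[[[t1, t2], t3], t4] + [[[t1, t2], t4], t3]
They disagree, so not equal.

not equal: they reduce to [[[t1, t2], t3], t4] - [[[t1, t2], t4], t3] and -[[[t1, t2], t3], t4] + [[[t1, t2], t4], t3]


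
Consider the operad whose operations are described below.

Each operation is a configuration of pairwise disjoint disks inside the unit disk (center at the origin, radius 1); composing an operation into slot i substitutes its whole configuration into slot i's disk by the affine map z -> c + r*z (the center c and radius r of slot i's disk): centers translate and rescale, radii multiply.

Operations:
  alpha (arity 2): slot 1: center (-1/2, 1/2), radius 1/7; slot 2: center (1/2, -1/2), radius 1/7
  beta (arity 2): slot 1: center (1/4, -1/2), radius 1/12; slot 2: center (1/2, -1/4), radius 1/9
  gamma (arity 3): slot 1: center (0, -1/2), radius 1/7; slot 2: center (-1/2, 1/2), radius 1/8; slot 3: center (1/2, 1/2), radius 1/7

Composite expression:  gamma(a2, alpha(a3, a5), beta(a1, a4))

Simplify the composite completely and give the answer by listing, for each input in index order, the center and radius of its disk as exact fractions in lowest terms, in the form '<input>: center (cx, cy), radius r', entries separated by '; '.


a1: center (15/28, 3/7), radius 1/84; a2: center (0, -1/2), radius 1/7; a3: center (-9/16, 9/16), radius 1/56; a4: center (4/7, 13/28), radius 1/63; a5: center (-7/16, 7/16), radius 1/56

Below gamma, radii multiply path by path; the a-disk centers shift.
a2: after 1 affine step, its disk has center (0, -1/2), radius 1/7
a3: after 2 affine steps, its disk has center (-9/16, 9/16), radius 1/56
a5: after 2 affine steps, its disk has center (-7/16, 7/16), radius 1/56
a1: after 2 affine steps, its disk has center (15/28, 3/7), radius 1/84
a4: after 2 affine steps, its disk has center (4/7, 13/28), radius 1/63


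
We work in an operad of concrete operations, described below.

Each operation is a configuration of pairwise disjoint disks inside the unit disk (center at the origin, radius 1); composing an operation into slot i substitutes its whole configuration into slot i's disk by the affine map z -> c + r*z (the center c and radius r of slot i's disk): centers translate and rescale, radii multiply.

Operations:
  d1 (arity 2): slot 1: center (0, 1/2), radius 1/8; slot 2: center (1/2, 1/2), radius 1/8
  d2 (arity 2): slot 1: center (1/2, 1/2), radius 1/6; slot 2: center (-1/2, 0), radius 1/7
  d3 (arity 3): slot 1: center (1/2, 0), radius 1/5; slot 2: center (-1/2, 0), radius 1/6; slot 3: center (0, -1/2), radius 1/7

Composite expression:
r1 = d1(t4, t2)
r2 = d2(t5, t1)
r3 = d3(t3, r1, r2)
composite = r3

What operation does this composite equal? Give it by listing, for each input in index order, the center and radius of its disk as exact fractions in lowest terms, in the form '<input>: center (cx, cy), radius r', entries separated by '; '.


t1: center (-1/14, -1/2), radius 1/49; t2: center (-5/12, 1/12), radius 1/48; t3: center (1/2, 0), radius 1/5; t4: center (-1/2, 1/12), radius 1/48; t5: center (1/14, -3/7), radius 1/42

Follow each t-input down from d3: c' goes to c + r*c', radius to r*r'.
tracing t3 down its 1-map path: center (1/2, 0), radius 1/5
tracing t4 down its 2-map path: center (-1/2, 1/12), radius 1/48
tracing t2 down its 2-map path: center (-5/12, 1/12), radius 1/48
tracing t5 down its 2-map path: center (1/14, -3/7), radius 1/42
tracing t1 down its 2-map path: center (-1/14, -1/2), radius 1/49


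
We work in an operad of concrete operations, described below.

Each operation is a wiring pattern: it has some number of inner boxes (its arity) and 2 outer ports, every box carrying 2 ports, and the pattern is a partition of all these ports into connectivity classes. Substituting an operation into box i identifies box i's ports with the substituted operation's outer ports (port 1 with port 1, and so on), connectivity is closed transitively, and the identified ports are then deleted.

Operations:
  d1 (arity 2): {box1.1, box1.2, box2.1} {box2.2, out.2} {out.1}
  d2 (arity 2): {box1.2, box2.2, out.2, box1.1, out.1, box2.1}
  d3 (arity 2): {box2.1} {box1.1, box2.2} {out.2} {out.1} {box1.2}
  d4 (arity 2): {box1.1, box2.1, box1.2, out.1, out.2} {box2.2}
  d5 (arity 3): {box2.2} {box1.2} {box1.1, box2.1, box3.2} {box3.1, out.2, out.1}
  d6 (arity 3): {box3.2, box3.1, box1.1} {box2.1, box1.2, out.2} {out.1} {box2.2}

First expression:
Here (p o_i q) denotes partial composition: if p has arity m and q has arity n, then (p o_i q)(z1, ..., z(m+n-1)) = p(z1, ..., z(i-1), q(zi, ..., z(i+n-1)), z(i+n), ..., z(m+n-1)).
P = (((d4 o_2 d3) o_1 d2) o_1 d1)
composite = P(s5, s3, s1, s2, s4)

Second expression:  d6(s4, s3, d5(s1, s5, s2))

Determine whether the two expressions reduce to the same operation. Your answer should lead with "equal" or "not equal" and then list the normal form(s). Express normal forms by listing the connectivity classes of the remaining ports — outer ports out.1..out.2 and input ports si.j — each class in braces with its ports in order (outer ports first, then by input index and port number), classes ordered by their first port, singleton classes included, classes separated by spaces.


not equal; first: {out.1, out.2, s1.1, s1.2, s3.2} {s2.1, s4.2} {s2.2} {s3.1, s5.1, s5.2} {s4.1}; second: {out.1} {out.2, s3.1, s4.2} {s1.1, s2.2, s5.1} {s1.2} {s2.1, s4.1} {s3.2} {s5.2}

The first composite normalizes to {out.1, out.2, s1.1, s1.2, s3.2} {s2.1, s4.2} {s2.2} {s3.1, s5.1, s5.2} {s4.1}
The second composite normalizes to {out.1} {out.2, s3.1, s4.2} {s1.1, s2.2, s5.1} {s1.2} {s2.1, s4.1} {s3.2} {s5.2}
The normal forms differ: not equal.


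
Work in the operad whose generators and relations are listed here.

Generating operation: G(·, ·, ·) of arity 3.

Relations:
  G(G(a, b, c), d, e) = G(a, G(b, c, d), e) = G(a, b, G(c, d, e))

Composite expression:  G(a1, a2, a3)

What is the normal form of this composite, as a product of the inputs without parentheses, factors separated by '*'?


a1 * a2 * a3

Associativity of G dissolves the nesting; only the a-input order survives.
G(a1, a2, a3) unparenthesizes to a1 * a2 * a3


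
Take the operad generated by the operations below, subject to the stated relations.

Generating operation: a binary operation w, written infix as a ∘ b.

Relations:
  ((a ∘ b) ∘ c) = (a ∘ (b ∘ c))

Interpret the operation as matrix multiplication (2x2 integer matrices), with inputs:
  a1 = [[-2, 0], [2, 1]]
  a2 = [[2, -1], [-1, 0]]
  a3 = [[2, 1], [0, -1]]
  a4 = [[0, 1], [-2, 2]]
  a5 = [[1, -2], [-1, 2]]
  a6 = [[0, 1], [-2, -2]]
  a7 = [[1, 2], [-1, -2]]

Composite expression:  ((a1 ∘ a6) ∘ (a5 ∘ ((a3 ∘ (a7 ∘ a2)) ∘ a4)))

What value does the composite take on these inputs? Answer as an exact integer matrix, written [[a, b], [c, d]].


[[-4, 4], [4, -4]]

(a1 ∘ a6) = [[0, -2], [-2, 0]]
(a7 ∘ a2) = [[0, -1], [0, 1]]
(a3 ∘ (a7 ∘ a2)) = [[0, -1], [0, -1]]
((a3 ∘ (a7 ∘ a2)) ∘ a4) = [[2, -2], [2, -2]]
(a5 ∘ ((a3 ∘ (a7 ∘ a2)) ∘ a4)) = [[-2, 2], [2, -2]]
((a1 ∘ a6) ∘ (a5 ∘ ((a3 ∘ (a7 ∘ a2)) ∘ a4))) = [[-4, 4], [4, -4]]


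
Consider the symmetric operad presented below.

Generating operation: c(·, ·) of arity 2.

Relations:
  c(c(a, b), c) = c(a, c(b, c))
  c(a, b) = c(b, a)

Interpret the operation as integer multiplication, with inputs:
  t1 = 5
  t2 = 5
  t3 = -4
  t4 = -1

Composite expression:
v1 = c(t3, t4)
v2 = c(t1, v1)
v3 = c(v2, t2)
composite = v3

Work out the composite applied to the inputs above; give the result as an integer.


100

c(t3, t4) = 4
c(t1, c(t3, t4)) = 20
c(c(t1, c(t3, t4)), t2) = 100


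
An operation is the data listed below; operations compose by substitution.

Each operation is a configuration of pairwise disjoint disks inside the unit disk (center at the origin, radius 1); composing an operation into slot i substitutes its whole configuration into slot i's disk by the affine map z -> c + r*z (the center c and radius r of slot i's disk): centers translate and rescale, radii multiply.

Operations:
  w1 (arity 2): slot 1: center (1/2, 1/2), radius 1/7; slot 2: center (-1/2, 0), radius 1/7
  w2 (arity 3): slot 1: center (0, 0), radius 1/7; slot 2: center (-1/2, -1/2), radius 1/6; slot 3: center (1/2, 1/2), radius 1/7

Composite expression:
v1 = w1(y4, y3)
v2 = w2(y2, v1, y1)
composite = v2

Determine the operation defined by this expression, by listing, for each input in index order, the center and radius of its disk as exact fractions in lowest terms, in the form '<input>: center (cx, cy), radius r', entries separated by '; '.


Below w2, radii multiply path by path; the y-disk centers shift.
y2 passes through 1 substitution, ending at center (0, 0), radius 1/7
y4 passes through 2 substitutions, ending at center (-5/12, -5/12), radius 1/42
y3 passes through 2 substitutions, ending at center (-7/12, -1/2), radius 1/42
y1 passes through 1 substitution, ending at center (1/2, 1/2), radius 1/7

y1: center (1/2, 1/2), radius 1/7; y2: center (0, 0), radius 1/7; y3: center (-7/12, -1/2), radius 1/42; y4: center (-5/12, -5/12), radius 1/42
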